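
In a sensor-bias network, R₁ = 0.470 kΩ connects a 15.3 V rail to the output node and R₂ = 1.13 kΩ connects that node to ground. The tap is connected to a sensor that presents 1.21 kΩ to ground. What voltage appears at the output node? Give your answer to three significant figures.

The load sits in parallel with R₂: R₂‖R_L = (1130 × 1210) / (1130 + 1210) = 584.3 Ω.
V_out = 15.3 × 584.3 / (470 + 584.3) = 15.3 × 584.3/1054 = 8.48 V.

V_out ≈ 8.48 V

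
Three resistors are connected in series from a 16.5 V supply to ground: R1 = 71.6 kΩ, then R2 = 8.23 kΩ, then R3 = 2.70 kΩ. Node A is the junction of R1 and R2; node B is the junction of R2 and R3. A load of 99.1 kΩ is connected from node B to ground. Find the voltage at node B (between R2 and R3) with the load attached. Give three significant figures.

V ≈ 0.526 V

At node B, R3 is in parallel with the load: R3‖R_L = 2.628 kΩ.
Below node A the resistance is R2 + (R3‖R_L) = 10.86 kΩ, so V_A = 16.5 × 10.86/82.46 = 2.173 V.
Then V_B = V_A × (R3‖R_L)/(R2 + R3‖R_L) = 2.173 × 2.628/10.86 = 0.526 V.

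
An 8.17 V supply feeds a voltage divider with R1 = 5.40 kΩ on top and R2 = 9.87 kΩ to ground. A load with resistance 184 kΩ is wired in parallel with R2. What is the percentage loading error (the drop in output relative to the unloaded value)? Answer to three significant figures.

1.86 %

The divider's output (Thévenin) resistance is R1‖R2 = 3.490 kΩ.
Fractional drop under load = R_th/(R_th + R_L) = 3.490 / (3.490 + 184) = 0.01862.
So the output falls by 1.86 %.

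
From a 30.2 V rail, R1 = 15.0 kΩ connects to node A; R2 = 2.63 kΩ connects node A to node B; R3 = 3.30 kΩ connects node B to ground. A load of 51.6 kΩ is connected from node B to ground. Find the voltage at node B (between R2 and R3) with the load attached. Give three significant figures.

At node B, R3 is in parallel with the load: R3‖R_L = 3.102 kΩ.
Below node A the resistance is R2 + (R3‖R_L) = 5.732 kΩ, so V_A = 30.2 × 5.732/20.73 = 8.349 V.
Then V_B = V_A × (R3‖R_L)/(R2 + R3‖R_L) = 8.349 × 3.102/5.732 = 4.52 V.

V ≈ 4.52 V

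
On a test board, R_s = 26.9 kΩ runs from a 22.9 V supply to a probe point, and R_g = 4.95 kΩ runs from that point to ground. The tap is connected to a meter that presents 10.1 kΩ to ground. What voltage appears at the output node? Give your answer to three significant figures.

The load sits in parallel with R_g: R_g‖R_L = (4.95 × 10.1) / (4.95 + 10.1) = 3.322 kΩ.
V_out = 22.9 × 3.322 / (26.9 + 3.322) = 22.9 × 3.322/30.22 = 2.52 V.
(Unloaded it would have been 3.56 V.)

V_out ≈ 2.52 V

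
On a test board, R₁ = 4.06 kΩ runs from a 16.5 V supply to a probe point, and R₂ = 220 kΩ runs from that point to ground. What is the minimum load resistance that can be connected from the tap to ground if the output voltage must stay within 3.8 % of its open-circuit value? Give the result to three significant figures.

R_L(min) ≈ 101 kΩ

Output resistance R_th = R₁‖R₂ = (4.06 × 220)/224.1 = 3.986 kΩ.
The fractional drop is R_th/(R_th + R_L); requiring this ≤ 0.0380 gives R_L ≥ R_th(1/0.0380 − 1) = 3.986 × 25.32 = 101 kΩ.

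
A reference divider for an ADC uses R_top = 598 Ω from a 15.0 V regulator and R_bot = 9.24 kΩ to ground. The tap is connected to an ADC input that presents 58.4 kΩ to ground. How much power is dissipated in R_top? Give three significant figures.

Total resistance from the source is R_top + (R_bot‖R_L) = 8576 Ω, so I = 15.0/8576 Ω = 1.749 mA.
P = I²·R_top = (1.749 mA)² × 598 Ω = 1.83 mW.

P ≈ 1.83 mW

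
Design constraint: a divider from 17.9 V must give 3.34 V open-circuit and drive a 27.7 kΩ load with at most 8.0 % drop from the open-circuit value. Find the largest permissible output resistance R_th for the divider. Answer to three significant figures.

Loading drop = R_th/(R_th + R_L) ≤ 0.0800, so R_th ≤ R_L · ε/(1−ε) = 27.7 kΩ × 0.0800/0.9200 = 2.41 kΩ.
(Any R1, R2 with R2/(R1+R2) = 0.187 and R1‖R2 ≤ 2.41 kΩ will meet the spec.)

R_th ≤ 2.41 kΩ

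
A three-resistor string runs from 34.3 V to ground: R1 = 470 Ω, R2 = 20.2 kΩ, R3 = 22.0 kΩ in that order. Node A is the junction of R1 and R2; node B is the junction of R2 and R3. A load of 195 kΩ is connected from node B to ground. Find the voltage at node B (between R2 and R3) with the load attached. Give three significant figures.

At node B, R3 is in parallel with the load: R3‖R_L = 19770 Ω.
Below node A the resistance is R2 + (R3‖R_L) = 39970 Ω, so V_A = 34.3 × 39970/40440 = 33.90 V.
Then V_B = V_A × (R3‖R_L)/(R2 + R3‖R_L) = 33.90 × 19770/39970 = 16.8 V.

V ≈ 16.8 V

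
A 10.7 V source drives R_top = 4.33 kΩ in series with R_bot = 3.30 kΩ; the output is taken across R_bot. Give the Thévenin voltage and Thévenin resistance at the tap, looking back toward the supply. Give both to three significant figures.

V_th = 4.63 V, R_th = 1.87 kΩ

V_th is the open-circuit tap voltage: 10.7 × 3.30/(4.33 + 3.30) = 4.63 V.
With the supply zeroed, R_top and R_bot appear in parallel from the tap: R_th = R_top‖R_bot = (4.33 × 3.30)/7.630 = 1.87 kΩ.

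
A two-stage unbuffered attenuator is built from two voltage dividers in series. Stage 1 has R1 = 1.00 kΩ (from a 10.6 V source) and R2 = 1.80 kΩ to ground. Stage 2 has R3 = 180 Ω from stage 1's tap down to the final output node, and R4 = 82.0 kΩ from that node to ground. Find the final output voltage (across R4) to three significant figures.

Stage 2 presents R3+R4 = 82180 Ω as a load on stage 1's tap.
Stage 1's lower leg becomes R2‖(R3+R4) = 1761 Ω, so V_mid = 10.6 × 1761/2761 = 6.761 V.
Stage 2 is itself unloaded: V_out = V_mid × R4/(R3+R4) = 6.761 × 82000/82180 = 6.75 V.

V_out ≈ 6.75 V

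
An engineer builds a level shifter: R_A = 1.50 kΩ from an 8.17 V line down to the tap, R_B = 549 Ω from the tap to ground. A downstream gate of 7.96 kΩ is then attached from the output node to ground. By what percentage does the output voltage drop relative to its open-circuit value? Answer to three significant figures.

The divider's output (Thévenin) resistance is R_A‖R_B = 401.9 Ω.
Fractional drop under load = R_th/(R_th + R_L) = 401.9 / (401.9 + 7960) = 0.04806.
So the output falls by 4.81 %.

4.81 %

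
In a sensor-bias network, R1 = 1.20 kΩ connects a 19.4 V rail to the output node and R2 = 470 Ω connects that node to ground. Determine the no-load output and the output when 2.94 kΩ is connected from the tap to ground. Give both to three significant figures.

Unloaded: 5.46 V; loaded: 4.90 V

Open-circuit: V = 19.4 × 470/(1200 + 470) = 5.46 V.
With the load, R2 becomes R2‖R_L = 405.2 Ω, so V = 19.4 × 405.2/1605 = 4.90 V.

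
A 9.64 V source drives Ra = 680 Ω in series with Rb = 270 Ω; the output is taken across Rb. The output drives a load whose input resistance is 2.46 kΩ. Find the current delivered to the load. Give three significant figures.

I_L ≈ 1.03 mA

Rb‖R_L = 243.3 Ω; V_out = 9.64 × 243.3/923.3 = 2.540 V.
I_L = V_out / R_L = 2.540 / 2.46 kΩ = 1.03 mA.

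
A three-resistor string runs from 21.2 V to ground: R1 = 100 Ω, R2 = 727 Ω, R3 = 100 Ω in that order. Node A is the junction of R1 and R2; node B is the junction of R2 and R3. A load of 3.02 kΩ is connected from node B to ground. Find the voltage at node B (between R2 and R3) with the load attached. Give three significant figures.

V ≈ 2.22 V

At node B, R3 is in parallel with the load: R3‖R_L = 96.79 Ω.
Below node A the resistance is R2 + (R3‖R_L) = 823.8 Ω, so V_A = 21.2 × 823.8/923.8 = 18.91 V.
Then V_B = V_A × (R3‖R_L)/(R2 + R3‖R_L) = 18.91 × 96.79/823.8 = 2.22 V.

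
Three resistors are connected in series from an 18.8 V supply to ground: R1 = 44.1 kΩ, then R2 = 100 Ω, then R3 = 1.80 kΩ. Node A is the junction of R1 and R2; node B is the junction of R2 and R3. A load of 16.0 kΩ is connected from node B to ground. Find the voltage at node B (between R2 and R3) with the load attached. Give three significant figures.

At node B, R3 is in parallel with the load: R3‖R_L = 1618 Ω.
Below node A the resistance is R2 + (R3‖R_L) = 1718 Ω, so V_A = 18.8 × 1718/45820 = 0.7049 V.
Then V_B = V_A × (R3‖R_L)/(R2 + R3‖R_L) = 0.7049 × 1618/1718 = 0.664 V.

V ≈ 0.664 V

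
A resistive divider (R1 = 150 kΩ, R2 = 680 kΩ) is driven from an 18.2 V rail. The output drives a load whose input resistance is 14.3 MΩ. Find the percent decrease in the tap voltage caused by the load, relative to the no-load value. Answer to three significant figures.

The divider's output (Thévenin) resistance is R1‖R2 = 122.9 kΩ.
Fractional drop under load = R_th/(R_th + R_L) = 122.9 / (122.9 + 14300) = 0.008521.
So the output falls by 0.852 %.

0.852 %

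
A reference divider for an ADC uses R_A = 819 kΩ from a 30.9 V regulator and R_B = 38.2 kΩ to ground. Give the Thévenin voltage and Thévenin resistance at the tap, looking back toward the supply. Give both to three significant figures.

V_th is the open-circuit tap voltage: 30.9 × 38.2/(819 + 38.2) = 1.38 V.
With the supply zeroed, R_A and R_B appear in parallel from the tap: R_th = R_A‖R_B = (819 × 38.2)/857.2 = 36.5 kΩ.

V_th = 1.38 V, R_th = 36.5 kΩ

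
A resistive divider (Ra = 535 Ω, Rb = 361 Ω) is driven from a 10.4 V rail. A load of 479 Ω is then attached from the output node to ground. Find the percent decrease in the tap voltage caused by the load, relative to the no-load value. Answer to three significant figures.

Unloaded V = 10.4 × 361/896.0 = 4.190 V.
Loaded: Rb‖R_L = 205.9 Ω, giving V = 10.4 × 205.9/740.9 = 2.890 V.
Drop = (4.190 − 2.890) / 4.190 = 31.0 %.

31.0 %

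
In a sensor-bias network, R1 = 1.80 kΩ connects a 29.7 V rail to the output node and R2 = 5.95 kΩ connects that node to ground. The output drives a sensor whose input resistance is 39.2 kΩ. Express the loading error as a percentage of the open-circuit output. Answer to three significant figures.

The divider's output (Thévenin) resistance is R1‖R2 = 1.382 kΩ.
Fractional drop under load = R_th/(R_th + R_L) = 1.382 / (1.382 + 39.2) = 0.03405.
So the output falls by 3.41 %.

3.41 %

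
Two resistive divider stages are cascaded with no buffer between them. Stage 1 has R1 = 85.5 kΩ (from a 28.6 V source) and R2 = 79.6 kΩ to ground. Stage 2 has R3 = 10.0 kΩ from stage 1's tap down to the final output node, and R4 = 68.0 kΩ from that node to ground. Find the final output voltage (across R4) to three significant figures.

V_out ≈ 7.86 V

Stage 2 presents R3+R4 = 78.00 kΩ as a load on stage 1's tap.
Stage 1's lower leg becomes R2‖(R3+R4) = 39.40 kΩ, so V_mid = 28.6 × 39.40/124.9 = 9.021 V.
Stage 2 is itself unloaded: V_out = V_mid × R4/(R3+R4) = 9.021 × 68.0/78.00 = 7.86 V.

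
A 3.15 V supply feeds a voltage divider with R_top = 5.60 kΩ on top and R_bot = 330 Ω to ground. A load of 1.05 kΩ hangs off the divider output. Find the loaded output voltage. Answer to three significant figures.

The load sits in parallel with R_bot: R_bot‖R_L = (330 × 1050) / (330 + 1050) = 251.1 Ω.
V_out = 3.15 × 251.1 / (5600 + 251.1) = 3.15 × 251.1/5851 = 0.135 V.
(Unloaded it would have been 0.175 V.)

V_out ≈ 0.135 V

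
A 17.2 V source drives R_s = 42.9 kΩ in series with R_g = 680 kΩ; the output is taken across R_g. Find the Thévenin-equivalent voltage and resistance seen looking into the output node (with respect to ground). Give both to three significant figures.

V_th = 16.2 V, R_th = 40.4 kΩ

V_th is the open-circuit tap voltage: 17.2 × 680/(42.9 + 680) = 16.2 V.
With the supply zeroed, R_s and R_g appear in parallel from the tap: R_th = R_s‖R_g = (42.9 × 680)/722.9 = 40.4 kΩ.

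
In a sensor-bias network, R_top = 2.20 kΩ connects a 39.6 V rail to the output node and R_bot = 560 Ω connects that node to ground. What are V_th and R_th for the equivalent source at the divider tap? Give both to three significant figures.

V_th = 8.03 V, R_th = 446 Ω

V_th is the open-circuit tap voltage: 39.6 × 560/(2200 + 560) = 8.03 V.
With the supply zeroed, R_top and R_bot appear in parallel from the tap: R_th = R_top‖R_bot = (2200 × 560)/2760 = 446 Ω.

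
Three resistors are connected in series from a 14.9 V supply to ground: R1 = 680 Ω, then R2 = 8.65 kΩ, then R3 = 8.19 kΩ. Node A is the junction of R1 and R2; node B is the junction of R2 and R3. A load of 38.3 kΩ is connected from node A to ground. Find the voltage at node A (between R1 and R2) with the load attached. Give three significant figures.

V ≈ 14.1 V

Below node A the series string R2+R3 = 16840 Ω sits in parallel with the 38300 Ω load: 11700 Ω.
V_A = 14.9 × 11700/(680 + 11700) = 14.1 V.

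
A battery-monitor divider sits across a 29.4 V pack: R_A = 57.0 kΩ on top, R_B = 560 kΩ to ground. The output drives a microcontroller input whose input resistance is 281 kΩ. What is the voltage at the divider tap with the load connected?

The load sits in parallel with R_B: R_B‖R_L = (560 × 281) / (560 + 281) = 187.1 kΩ.
V_out = 29.4 × 187.1 / (57.0 + 187.1) = 29.4 × 187.1/244.1 = 22.5 V.

V_out ≈ 22.5 V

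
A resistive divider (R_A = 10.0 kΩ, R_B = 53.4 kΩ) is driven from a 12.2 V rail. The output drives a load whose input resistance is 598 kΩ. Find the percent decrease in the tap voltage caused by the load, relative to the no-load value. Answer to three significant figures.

1.39 %

The divider's output (Thévenin) resistance is R_A‖R_B = 8.423 kΩ.
Fractional drop under load = R_th/(R_th + R_L) = 8.423 / (8.423 + 598) = 0.01389.
So the output falls by 1.39 %.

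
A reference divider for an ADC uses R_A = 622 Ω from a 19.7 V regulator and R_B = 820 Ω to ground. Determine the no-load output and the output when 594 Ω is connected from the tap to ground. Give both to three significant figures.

Unloaded: 11.2 V; loaded: 7.02 V

Open-circuit: V = 19.7 × 820/(622 + 820) = 11.2 V.
With the load, R_B becomes R_B‖R_L = 344.5 Ω, so V = 19.7 × 344.5/966.5 = 7.02 V.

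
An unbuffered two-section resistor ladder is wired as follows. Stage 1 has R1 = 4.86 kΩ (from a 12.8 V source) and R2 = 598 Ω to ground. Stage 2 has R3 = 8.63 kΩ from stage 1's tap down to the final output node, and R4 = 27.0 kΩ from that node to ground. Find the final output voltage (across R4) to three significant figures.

V_out ≈ 1.05 V

Stage 2 presents R3+R4 = 35630 Ω as a load on stage 1's tap.
Stage 1's lower leg becomes R2‖(R3+R4) = 588.1 Ω, so V_mid = 12.8 × 588.1/5448 = 1.382 V.
Stage 2 is itself unloaded: V_out = V_mid × R4/(R3+R4) = 1.382 × 27000/35630 = 1.05 V.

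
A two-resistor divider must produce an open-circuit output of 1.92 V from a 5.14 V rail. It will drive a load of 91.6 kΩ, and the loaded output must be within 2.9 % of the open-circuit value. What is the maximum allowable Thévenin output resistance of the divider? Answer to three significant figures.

R_th ≤ 2.74 kΩ

Loading drop = R_th/(R_th + R_L) ≤ 0.0290, so R_th ≤ R_L · ε/(1−ε) = 91.6 kΩ × 0.0290/0.9710 = 2.74 kΩ.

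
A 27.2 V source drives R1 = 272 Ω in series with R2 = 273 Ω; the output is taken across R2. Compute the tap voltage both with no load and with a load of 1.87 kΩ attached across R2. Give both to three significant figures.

Open-circuit: V = 27.2 × 273/(272 + 273) = 13.6 V.
With the load, R2 becomes R2‖R_L = 238.2 Ω, so V = 27.2 × 238.2/510.2 = 12.7 V.

Unloaded: 13.6 V; loaded: 12.7 V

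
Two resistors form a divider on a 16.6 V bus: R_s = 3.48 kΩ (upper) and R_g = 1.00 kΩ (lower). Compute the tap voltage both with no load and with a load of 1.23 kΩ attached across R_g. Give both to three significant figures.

Open-circuit: V = 16.6 × 1.00/(3.48 + 1.00) = 3.71 V.
With the load, R_g becomes R_g‖R_L = 0.5516 kΩ, so V = 16.6 × 0.5516/4.032 = 2.27 V.

Unloaded: 3.71 V; loaded: 2.27 V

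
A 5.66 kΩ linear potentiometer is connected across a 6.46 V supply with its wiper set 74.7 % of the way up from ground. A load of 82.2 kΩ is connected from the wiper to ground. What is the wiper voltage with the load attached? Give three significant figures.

V ≈ 4.76 V

The wiper splits the pot into (1−α)R = 1.432 kΩ above and αR = 4.228 kΩ below.
Lower section ‖ load = 4.021 kΩ.
V_wiper = 6.46 × 4.021/(1.432 + 4.021) = 4.76 V.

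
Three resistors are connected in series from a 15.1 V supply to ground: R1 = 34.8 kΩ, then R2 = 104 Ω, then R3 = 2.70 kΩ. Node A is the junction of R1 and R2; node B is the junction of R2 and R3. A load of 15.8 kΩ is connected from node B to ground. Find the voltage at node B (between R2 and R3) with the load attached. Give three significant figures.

V ≈ 0.936 V

At node B, R3 is in parallel with the load: R3‖R_L = 2306 Ω.
Below node A the resistance is R2 + (R3‖R_L) = 2410 Ω, so V_A = 15.1 × 2410/37210 = 0.9780 V.
Then V_B = V_A × (R3‖R_L)/(R2 + R3‖R_L) = 0.9780 × 2306/2410 = 0.936 V.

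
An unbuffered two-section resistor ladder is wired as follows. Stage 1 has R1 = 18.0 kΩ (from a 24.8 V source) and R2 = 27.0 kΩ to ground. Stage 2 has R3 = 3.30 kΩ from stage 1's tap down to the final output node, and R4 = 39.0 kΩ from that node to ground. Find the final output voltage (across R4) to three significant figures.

V_out ≈ 10.9 V

Stage 2 presents R3+R4 = 42.30 kΩ as a load on stage 1's tap.
Stage 1's lower leg becomes R2‖(R3+R4) = 16.48 kΩ, so V_mid = 24.8 × 16.48/34.48 = 11.85 V.
Stage 2 is itself unloaded: V_out = V_mid × R4/(R3+R4) = 11.85 × 39.0/42.30 = 10.9 V.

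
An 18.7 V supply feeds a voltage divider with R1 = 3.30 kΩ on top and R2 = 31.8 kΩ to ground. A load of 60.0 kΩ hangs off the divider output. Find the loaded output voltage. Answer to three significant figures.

The load sits in parallel with R2: R2‖R_L = (31.8 × 60.0) / (31.8 + 60.0) = 20.78 kΩ.
V_out = 18.7 × 20.78 / (3.30 + 20.78) = 18.7 × 20.78/24.08 = 16.1 V.
(Unloaded it would have been 16.9 V.)

V_out ≈ 16.1 V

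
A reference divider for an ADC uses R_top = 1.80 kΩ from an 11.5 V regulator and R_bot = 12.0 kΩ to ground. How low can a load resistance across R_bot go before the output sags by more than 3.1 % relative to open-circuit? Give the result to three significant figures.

R_L(min) ≈ 48.9 kΩ

Output resistance R_th = R_top‖R_bot = (1.80 × 12.0)/13.80 = 1.565 kΩ.
The fractional drop is R_th/(R_th + R_L); requiring this ≤ 0.0310 gives R_L ≥ R_th(1/0.0310 − 1) = 1.565 × 31.26 = 48.9 kΩ.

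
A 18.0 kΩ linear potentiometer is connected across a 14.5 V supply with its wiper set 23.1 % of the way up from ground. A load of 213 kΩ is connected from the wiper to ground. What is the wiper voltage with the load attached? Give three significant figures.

The wiper splits the pot into (1−α)R = 13.84 kΩ above and αR = 4.158 kΩ below.
Lower section ‖ load = 4.078 kΩ.
V_wiper = 14.5 × 4.078/(13.84 + 4.078) = 3.30 V.

V ≈ 3.30 V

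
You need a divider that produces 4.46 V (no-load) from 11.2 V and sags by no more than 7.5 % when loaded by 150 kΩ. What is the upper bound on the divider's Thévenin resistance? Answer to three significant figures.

R_th ≤ 12.2 kΩ

Loading drop = R_th/(R_th + R_L) ≤ 0.0750, so R_th ≤ R_L · ε/(1−ε) = 150 kΩ × 0.0750/0.9250 = 12.2 kΩ.
(Any R1, R2 with R2/(R1+R2) = 0.398 and R1‖R2 ≤ 12.2 kΩ will meet the spec.)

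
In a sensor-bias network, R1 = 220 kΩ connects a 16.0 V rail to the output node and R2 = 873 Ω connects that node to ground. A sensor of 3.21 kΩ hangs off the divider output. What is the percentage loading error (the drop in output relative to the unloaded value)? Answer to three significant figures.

21.3 %

Unloaded V = 16.0 × 873/220900 = 0.06324 V.
Loaded: R2‖R_L = 686.3 Ω, giving V = 16.0 × 686.3/220700 = 0.04976 V.
Drop = (0.06324 − 0.04976) / 0.06324 = 21.3 %.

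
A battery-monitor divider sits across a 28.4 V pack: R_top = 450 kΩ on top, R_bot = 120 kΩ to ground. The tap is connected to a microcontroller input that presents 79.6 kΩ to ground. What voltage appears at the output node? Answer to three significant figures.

The load sits in parallel with R_bot: R_bot‖R_L = (120 × 79.6) / (120 + 79.6) = 47.86 kΩ.
V_out = 28.4 × 47.86 / (450 + 47.86) = 28.4 × 47.86/497.9 = 2.73 V.

V_out ≈ 2.73 V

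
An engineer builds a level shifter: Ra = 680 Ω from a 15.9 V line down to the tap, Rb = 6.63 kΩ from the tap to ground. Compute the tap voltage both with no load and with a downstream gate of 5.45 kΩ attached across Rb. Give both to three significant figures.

Unloaded: 14.4 V; loaded: 13.0 V

Open-circuit: V = 15.9 × 6630/(680 + 6630) = 14.4 V.
With the load, Rb becomes Rb‖R_L = 2991 Ω, so V = 15.9 × 2991/3671 = 13.0 V.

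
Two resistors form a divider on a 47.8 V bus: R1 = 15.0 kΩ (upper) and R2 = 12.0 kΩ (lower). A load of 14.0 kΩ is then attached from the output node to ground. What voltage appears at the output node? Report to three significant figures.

The load sits in parallel with R2: R2‖R_L = (12.0 × 14.0) / (12.0 + 14.0) = 6.462 kΩ.
V_out = 47.8 × 6.462 / (15.0 + 6.462) = 47.8 × 6.462/21.46 = 14.4 V.
(Unloaded it would have been 21.2 V.)

V_out ≈ 14.4 V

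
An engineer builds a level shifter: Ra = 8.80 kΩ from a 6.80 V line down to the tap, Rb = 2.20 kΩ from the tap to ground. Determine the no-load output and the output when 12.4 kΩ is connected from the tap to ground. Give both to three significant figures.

Unloaded: 1.36 V; loaded: 1.19 V

Open-circuit: V = 6.80 × 2.20/(8.80 + 2.20) = 1.36 V.
With the load, Rb becomes Rb‖R_L = 1.868 kΩ, so V = 6.80 × 1.868/10.67 = 1.19 V.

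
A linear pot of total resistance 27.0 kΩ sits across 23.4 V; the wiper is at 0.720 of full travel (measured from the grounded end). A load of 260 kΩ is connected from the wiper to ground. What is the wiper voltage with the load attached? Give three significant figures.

The wiper splits the pot into (1−α)R = 7.560 kΩ above and αR = 19.44 kΩ below.
Lower section ‖ load = 18.09 kΩ.
V_wiper = 23.4 × 18.09/(7.560 + 18.09) = 16.5 V.

V ≈ 16.5 V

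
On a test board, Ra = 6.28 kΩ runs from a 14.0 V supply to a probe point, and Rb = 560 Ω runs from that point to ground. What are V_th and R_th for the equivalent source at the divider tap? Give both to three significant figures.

V_th = 1.15 V, R_th = 514 Ω

V_th is the open-circuit tap voltage: 14.0 × 560/(6280 + 560) = 1.15 V.
With the supply zeroed, Ra and Rb appear in parallel from the tap: R_th = Ra‖Rb = (6280 × 560)/6840 = 514 Ω.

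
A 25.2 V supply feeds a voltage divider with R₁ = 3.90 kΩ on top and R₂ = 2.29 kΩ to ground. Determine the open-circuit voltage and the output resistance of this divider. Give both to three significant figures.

V_th is the open-circuit tap voltage: 25.2 × 2.29/(3.90 + 2.29) = 9.32 V.
With the supply zeroed, R₁ and R₂ appear in parallel from the tap: R_th = R₁‖R₂ = (3.90 × 2.29)/6.190 = 1.44 kΩ.

V_th = 9.32 V, R_th = 1.44 kΩ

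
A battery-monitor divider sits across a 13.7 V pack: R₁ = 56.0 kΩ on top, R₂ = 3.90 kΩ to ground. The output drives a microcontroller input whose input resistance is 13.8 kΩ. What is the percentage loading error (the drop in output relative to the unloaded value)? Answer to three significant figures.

20.9 %

Unloaded V = 13.7 × 3.90/59.90 = 0.8920 V.
Loaded: R₂‖R_L = 3.041 kΩ, giving V = 13.7 × 3.041/59.04 = 0.7056 V.
Drop = (0.8920 − 0.7056) / 0.8920 = 20.9 %.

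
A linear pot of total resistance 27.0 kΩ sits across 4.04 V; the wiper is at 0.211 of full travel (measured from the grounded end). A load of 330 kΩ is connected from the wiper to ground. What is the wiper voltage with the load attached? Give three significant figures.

V ≈ 0.841 V

The wiper splits the pot into (1−α)R = 21.30 kΩ above and αR = 5.697 kΩ below.
Lower section ‖ load = 5.600 kΩ.
V_wiper = 4.04 × 5.600/(21.30 + 5.600) = 0.841 V.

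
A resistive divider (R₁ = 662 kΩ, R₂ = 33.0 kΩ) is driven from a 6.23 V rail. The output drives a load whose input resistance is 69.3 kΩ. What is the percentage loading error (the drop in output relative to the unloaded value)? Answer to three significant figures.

The divider's output (Thévenin) resistance is R₁‖R₂ = 31.43 kΩ.
Fractional drop under load = R_th/(R_th + R_L) = 31.43 / (31.43 + 69.3) = 0.3120.
So the output falls by 31.2 %.

31.2 %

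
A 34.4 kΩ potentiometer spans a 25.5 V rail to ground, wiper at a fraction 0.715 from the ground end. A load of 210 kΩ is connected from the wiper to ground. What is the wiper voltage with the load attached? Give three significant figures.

V ≈ 17.6 V

The wiper splits the pot into (1−α)R = 9.804 kΩ above and αR = 24.60 kΩ below.
Lower section ‖ load = 22.02 kΩ.
V_wiper = 25.5 × 22.02/(9.804 + 22.02) = 17.6 V.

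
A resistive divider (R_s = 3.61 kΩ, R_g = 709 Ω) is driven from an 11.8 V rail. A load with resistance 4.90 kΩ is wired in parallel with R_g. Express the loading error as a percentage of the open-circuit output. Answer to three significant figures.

The divider's output (Thévenin) resistance is R_s‖R_g = 592.6 Ω.
Fractional drop under load = R_th/(R_th + R_L) = 592.6 / (592.6 + 4900) = 0.1079.
So the output falls by 10.8 %.

10.8 %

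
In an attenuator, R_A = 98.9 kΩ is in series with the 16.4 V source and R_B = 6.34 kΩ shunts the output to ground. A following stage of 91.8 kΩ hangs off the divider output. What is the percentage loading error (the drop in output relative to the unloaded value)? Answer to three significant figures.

The divider's output (Thévenin) resistance is R_A‖R_B = 5.958 kΩ.
Fractional drop under load = R_th/(R_th + R_L) = 5.958 / (5.958 + 91.8) = 0.06095.
So the output falls by 6.09 %.

6.09 %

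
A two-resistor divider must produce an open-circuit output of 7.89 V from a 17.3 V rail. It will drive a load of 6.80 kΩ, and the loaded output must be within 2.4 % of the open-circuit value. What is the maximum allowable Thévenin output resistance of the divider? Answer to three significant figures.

R_th ≤ 167 Ω

Loading drop = R_th/(R_th + R_L) ≤ 0.0240, so R_th ≤ R_L · ε/(1−ε) = 6.80 kΩ × 0.0240/0.9760 = 167 Ω.
(Any R1, R2 with R2/(R1+R2) = 0.456 and R1‖R2 ≤ 167 Ω will meet the spec.)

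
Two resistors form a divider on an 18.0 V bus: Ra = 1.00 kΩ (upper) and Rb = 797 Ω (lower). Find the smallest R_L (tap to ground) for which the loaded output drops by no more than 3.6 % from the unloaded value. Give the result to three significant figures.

Output resistance R_th = Ra‖Rb = (1000 × 797)/1797 = 443.5 Ω.
The fractional drop is R_th/(R_th + R_L); requiring this ≤ 0.0360 gives R_L ≥ R_th(1/0.0360 − 1) = 443.5 × 26.78 = 11.9 kΩ.

R_L(min) ≈ 11.9 kΩ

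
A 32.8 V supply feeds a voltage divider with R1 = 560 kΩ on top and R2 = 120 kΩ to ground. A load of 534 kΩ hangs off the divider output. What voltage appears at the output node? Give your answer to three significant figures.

The load sits in parallel with R2: R2‖R_L = (120 × 534) / (120 + 534) = 97.98 kΩ.
V_out = 32.8 × 97.98 / (560 + 97.98) = 32.8 × 97.98/658.0 = 4.88 V.

V_out ≈ 4.88 V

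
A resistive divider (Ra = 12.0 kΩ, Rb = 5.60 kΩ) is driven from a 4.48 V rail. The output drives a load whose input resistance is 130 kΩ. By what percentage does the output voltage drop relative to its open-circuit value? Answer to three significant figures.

The divider's output (Thévenin) resistance is Ra‖Rb = 3.818 kΩ.
Fractional drop under load = R_th/(R_th + R_L) = 3.818 / (3.818 + 130) = 0.02853.
So the output falls by 2.85 %.

2.85 %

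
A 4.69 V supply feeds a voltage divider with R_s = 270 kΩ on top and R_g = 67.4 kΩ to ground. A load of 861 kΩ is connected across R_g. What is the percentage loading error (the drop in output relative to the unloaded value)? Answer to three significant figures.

5.90 %

The divider's output (Thévenin) resistance is R_s‖R_g = 53.94 kΩ.
Fractional drop under load = R_th/(R_th + R_L) = 53.94 / (53.94 + 861) = 0.05895.
So the output falls by 5.90 %.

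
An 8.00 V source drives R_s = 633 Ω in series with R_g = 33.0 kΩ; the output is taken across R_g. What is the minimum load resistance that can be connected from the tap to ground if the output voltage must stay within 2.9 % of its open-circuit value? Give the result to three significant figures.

Output resistance R_th = R_s‖R_g = (633 × 33000)/33630 = 621.1 Ω.
The fractional drop is R_th/(R_th + R_L); requiring this ≤ 0.0290 gives R_L ≥ R_th(1/0.0290 − 1) = 621.1 × 33.48 = 20.8 kΩ.

R_L(min) ≈ 20.8 kΩ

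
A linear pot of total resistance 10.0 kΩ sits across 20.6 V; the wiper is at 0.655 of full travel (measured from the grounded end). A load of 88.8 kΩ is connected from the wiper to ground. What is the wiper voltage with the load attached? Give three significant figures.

V ≈ 13.2 V

The wiper splits the pot into (1−α)R = 3.450 kΩ above and αR = 6.550 kΩ below.
Lower section ‖ load = 6.100 kΩ.
V_wiper = 20.6 × 6.100/(3.450 + 6.100) = 13.2 V.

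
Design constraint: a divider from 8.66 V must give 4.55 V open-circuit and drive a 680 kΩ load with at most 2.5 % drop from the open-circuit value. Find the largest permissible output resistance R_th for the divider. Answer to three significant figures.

R_th ≤ 17.4 kΩ

Loading drop = R_th/(R_th + R_L) ≤ 0.0250, so R_th ≤ R_L · ε/(1−ε) = 680 kΩ × 0.0250/0.9750 = 17.4 kΩ.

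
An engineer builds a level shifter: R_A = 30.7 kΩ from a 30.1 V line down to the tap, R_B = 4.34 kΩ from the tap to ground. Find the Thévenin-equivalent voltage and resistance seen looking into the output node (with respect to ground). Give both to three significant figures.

V_th is the open-circuit tap voltage: 30.1 × 4.34/(30.7 + 4.34) = 3.73 V.
With the supply zeroed, R_A and R_B appear in parallel from the tap: R_th = R_A‖R_B = (30.7 × 4.34)/35.04 = 3.80 kΩ.

V_th = 3.73 V, R_th = 3.80 kΩ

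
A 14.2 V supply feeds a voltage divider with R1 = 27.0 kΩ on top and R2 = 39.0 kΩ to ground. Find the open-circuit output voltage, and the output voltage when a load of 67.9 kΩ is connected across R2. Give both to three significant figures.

Unloaded: 8.39 V; loaded: 6.79 V

Open-circuit: V = 14.2 × 39.0/(27.0 + 39.0) = 8.39 V.
With the load, R2 becomes R2‖R_L = 24.77 kΩ, so V = 14.2 × 24.77/51.77 = 6.79 V.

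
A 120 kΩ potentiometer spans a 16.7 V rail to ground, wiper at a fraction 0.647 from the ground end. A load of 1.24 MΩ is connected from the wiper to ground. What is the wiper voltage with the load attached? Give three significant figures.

The wiper splits the pot into (1−α)R = 42.36 kΩ above and αR = 77.64 kΩ below.
Lower section ‖ load = 73.07 kΩ.
V_wiper = 16.7 × 73.07/(42.36 + 73.07) = 10.6 V.

V ≈ 10.6 V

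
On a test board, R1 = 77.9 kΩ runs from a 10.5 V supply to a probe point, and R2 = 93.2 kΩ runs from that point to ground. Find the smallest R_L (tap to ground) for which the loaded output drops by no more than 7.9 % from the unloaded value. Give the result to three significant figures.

R_L(min) ≈ 495 kΩ

Output resistance R_th = R1‖R2 = (77.9 × 93.2)/171.1 = 42.43 kΩ.
The fractional drop is R_th/(R_th + R_L); requiring this ≤ 0.0790 gives R_L ≥ R_th(1/0.0790 − 1) = 42.43 × 11.66 = 495 kΩ.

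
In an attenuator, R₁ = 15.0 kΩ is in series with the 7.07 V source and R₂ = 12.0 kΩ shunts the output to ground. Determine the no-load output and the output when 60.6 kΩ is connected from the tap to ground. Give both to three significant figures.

Unloaded: 3.14 V; loaded: 2.83 V

Open-circuit: V = 7.07 × 12.0/(15.0 + 12.0) = 3.14 V.
With the load, R₂ becomes R₂‖R_L = 10.02 kΩ, so V = 7.07 × 10.02/25.02 = 2.83 V.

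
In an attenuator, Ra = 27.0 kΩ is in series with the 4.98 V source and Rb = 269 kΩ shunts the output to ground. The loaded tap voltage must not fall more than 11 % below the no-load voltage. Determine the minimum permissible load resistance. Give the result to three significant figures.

R_L(min) ≈ 199 kΩ

Output resistance R_th = Ra‖Rb = (27.0 × 269)/296.0 = 24.54 kΩ.
The fractional drop is R_th/(R_th + R_L); requiring this ≤ 0.110 gives R_L ≥ R_th(1/0.110 − 1) = 24.54 × 8.091 = 199 kΩ.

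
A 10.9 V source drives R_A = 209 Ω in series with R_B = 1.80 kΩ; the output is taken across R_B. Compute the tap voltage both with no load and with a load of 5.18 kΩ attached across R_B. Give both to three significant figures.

Unloaded: 9.77 V; loaded: 9.43 V

Open-circuit: V = 10.9 × 1800/(209 + 1800) = 9.77 V.
With the load, R_B becomes R_B‖R_L = 1336 Ω, so V = 10.9 × 1336/1545 = 9.43 V.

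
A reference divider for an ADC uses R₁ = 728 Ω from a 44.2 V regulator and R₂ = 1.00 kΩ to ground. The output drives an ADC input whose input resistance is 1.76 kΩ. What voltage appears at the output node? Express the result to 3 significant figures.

The load sits in parallel with R₂: R₂‖R_L = (1000 × 1760) / (1000 + 1760) = 637.7 Ω.
V_out = 44.2 × 637.7 / (728 + 637.7) = 44.2 × 637.7/1366 = 20.6 V.

V_out ≈ 20.6 V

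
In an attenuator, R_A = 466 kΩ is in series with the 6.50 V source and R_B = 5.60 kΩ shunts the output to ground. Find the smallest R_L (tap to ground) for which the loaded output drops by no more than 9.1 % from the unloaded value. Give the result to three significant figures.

R_L(min) ≈ 55.3 kΩ

Output resistance R_th = R_A‖R_B = (466 × 5.60)/471.6 = 5.534 kΩ.
The fractional drop is R_th/(R_th + R_L); requiring this ≤ 0.0910 gives R_L ≥ R_th(1/0.0910 − 1) = 5.534 × 9.989 = 55.3 kΩ.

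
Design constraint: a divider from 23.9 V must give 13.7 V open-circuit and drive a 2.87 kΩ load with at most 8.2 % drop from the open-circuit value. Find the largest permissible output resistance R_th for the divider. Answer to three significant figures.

Loading drop = R_th/(R_th + R_L) ≤ 0.0820, so R_th ≤ R_L · ε/(1−ε) = 2.87 kΩ × 0.0820/0.9180 = 256 Ω.
(Any R1, R2 with R2/(R1+R2) = 0.573 and R1‖R2 ≤ 256 Ω will meet the spec.)

R_th ≤ 256 Ω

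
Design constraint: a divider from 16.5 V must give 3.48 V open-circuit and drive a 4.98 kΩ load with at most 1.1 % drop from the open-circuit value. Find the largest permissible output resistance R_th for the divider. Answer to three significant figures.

Loading drop = R_th/(R_th + R_L) ≤ 0.0110, so R_th ≤ R_L · ε/(1−ε) = 4.98 kΩ × 0.0110/0.9890 = 55.4 Ω.
(Any R1, R2 with R2/(R1+R2) = 0.211 and R1‖R2 ≤ 55.4 Ω will meet the spec.)

R_th ≤ 55.4 Ω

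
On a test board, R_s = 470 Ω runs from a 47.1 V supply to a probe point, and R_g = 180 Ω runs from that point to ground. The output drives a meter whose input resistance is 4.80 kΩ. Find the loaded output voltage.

V_out ≈ 12.7 V

The load sits in parallel with R_g: R_g‖R_L = (180 × 4800) / (180 + 4800) = 173.5 Ω.
V_out = 47.1 × 173.5 / (470 + 173.5) = 47.1 × 173.5/643.5 = 12.7 V.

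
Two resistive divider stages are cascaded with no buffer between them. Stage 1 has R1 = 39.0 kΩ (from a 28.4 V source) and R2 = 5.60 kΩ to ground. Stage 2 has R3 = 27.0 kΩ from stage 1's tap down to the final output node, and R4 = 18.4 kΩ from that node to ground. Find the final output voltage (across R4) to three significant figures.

V_out ≈ 1.30 V

Stage 2 presents R3+R4 = 45.40 kΩ as a load on stage 1's tap.
Stage 1's lower leg becomes R2‖(R3+R4) = 4.985 kΩ, so V_mid = 28.4 × 4.985/43.99 = 3.219 V.
Stage 2 is itself unloaded: V_out = V_mid × R4/(R3+R4) = 3.219 × 18.4/45.40 = 1.30 V.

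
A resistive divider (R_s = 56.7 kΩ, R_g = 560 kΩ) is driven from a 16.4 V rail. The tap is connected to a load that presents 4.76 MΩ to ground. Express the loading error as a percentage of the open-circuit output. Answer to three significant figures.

The divider's output (Thévenin) resistance is R_s‖R_g = 51.49 kΩ.
Fractional drop under load = R_th/(R_th + R_L) = 51.49 / (51.49 + 4760) = 0.01070.
So the output falls by 1.07 %.

1.07 %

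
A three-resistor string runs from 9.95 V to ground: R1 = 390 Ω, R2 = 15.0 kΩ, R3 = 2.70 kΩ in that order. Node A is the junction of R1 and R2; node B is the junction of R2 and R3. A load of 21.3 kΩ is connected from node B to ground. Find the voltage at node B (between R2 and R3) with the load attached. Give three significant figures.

At node B, R3 is in parallel with the load: R3‖R_L = 2396 Ω.
Below node A the resistance is R2 + (R3‖R_L) = 17400 Ω, so V_A = 9.95 × 17400/17790 = 9.732 V.
Then V_B = V_A × (R3‖R_L)/(R2 + R3‖R_L) = 9.732 × 2396/17400 = 1.34 V.

V ≈ 1.34 V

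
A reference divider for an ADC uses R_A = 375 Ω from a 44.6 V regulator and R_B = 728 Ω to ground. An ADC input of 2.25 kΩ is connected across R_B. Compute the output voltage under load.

The load sits in parallel with R_B: R_B‖R_L = (728 × 2250) / (728 + 2250) = 550.0 Ω.
V_out = 44.6 × 550.0 / (375 + 550.0) = 44.6 × 550.0/925.0 = 26.5 V.
(Unloaded it would have been 29.4 V.)

V_out ≈ 26.5 V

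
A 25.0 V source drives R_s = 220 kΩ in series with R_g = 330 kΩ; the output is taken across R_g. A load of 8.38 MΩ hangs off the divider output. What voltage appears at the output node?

The load sits in parallel with R_g: R_g‖R_L = (330 × 8380) / (330 + 8380) = 317.5 kΩ.
V_out = 25.0 × 317.5 / (220 + 317.5) = 25.0 × 317.5/537.5 = 14.8 V.
(Unloaded it would have been 15.0 V.)

V_out ≈ 14.8 V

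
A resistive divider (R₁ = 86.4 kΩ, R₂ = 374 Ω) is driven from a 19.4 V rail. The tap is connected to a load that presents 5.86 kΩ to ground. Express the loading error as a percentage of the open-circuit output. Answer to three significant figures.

5.98 %

The divider's output (Thévenin) resistance is R₁‖R₂ = 372.4 Ω.
Fractional drop under load = R_th/(R_th + R_L) = 372.4 / (372.4 + 5860) = 0.05975.
So the output falls by 5.98 %.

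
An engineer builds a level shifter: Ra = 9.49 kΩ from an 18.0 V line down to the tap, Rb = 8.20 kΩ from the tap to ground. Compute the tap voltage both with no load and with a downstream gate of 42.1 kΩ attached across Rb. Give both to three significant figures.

Unloaded: 8.34 V; loaded: 7.55 V

Open-circuit: V = 18.0 × 8.20/(9.49 + 8.20) = 8.34 V.
With the load, Rb becomes Rb‖R_L = 6.863 kΩ, so V = 18.0 × 6.863/16.35 = 7.55 V.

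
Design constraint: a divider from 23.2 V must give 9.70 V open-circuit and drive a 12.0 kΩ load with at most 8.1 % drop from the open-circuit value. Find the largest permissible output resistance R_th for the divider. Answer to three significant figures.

Loading drop = R_th/(R_th + R_L) ≤ 0.0810, so R_th ≤ R_L · ε/(1−ε) = 12.0 kΩ × 0.0810/0.9190 = 1.06 kΩ.
(Any R1, R2 with R2/(R1+R2) = 0.418 and R1‖R2 ≤ 1.06 kΩ will meet the spec.)

R_th ≤ 1.06 kΩ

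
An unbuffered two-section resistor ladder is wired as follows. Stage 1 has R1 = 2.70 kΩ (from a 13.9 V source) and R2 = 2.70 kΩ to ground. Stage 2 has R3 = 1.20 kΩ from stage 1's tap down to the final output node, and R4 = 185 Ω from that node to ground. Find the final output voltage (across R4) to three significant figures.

V_out ≈ 0.470 V

Stage 2 presents R3+R4 = 1385 Ω as a load on stage 1's tap.
Stage 1's lower leg becomes R2‖(R3+R4) = 915.4 Ω, so V_mid = 13.9 × 915.4/3615 = 3.519 V.
Stage 2 is itself unloaded: V_out = V_mid × R4/(R3+R4) = 3.519 × 185/1385 = 0.470 V.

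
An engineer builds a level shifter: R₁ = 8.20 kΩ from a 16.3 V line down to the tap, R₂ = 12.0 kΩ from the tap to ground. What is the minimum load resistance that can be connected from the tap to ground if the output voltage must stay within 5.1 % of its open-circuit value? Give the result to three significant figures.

Output resistance R_th = R₁‖R₂ = (8.20 × 12.0)/20.20 = 4.871 kΩ.
The fractional drop is R_th/(R_th + R_L); requiring this ≤ 0.0510 gives R_L ≥ R_th(1/0.0510 − 1) = 4.871 × 18.61 = 90.6 kΩ.

R_L(min) ≈ 90.6 kΩ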